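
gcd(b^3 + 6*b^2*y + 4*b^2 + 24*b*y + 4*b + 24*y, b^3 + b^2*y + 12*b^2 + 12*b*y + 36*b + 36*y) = 1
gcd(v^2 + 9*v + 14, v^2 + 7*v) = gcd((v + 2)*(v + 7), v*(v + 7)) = v + 7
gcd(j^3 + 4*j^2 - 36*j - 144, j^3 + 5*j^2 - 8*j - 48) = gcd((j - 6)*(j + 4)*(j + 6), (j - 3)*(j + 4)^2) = j + 4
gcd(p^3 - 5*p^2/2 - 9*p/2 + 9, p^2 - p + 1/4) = 1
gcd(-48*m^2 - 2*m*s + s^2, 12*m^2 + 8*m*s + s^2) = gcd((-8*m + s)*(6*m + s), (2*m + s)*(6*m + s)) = 6*m + s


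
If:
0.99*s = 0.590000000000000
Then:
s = 0.60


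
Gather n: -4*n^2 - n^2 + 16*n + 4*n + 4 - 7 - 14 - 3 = -5*n^2 + 20*n - 20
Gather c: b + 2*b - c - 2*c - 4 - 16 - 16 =3*b - 3*c - 36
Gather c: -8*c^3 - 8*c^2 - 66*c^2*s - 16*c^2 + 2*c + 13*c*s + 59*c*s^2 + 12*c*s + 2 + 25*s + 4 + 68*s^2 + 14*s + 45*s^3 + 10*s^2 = -8*c^3 + c^2*(-66*s - 24) + c*(59*s^2 + 25*s + 2) + 45*s^3 + 78*s^2 + 39*s + 6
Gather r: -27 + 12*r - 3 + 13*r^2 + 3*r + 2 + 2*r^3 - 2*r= 2*r^3 + 13*r^2 + 13*r - 28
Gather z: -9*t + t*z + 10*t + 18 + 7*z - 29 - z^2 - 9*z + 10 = t - z^2 + z*(t - 2) - 1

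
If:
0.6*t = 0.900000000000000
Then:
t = 1.50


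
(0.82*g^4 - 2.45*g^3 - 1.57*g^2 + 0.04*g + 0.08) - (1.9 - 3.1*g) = 0.82*g^4 - 2.45*g^3 - 1.57*g^2 + 3.14*g - 1.82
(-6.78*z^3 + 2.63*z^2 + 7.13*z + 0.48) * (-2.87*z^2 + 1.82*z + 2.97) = 19.4586*z^5 - 19.8877*z^4 - 35.8131*z^3 + 19.4101*z^2 + 22.0497*z + 1.4256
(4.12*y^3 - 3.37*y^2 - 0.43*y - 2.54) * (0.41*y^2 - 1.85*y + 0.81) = 1.6892*y^5 - 9.0037*y^4 + 9.3954*y^3 - 2.9756*y^2 + 4.3507*y - 2.0574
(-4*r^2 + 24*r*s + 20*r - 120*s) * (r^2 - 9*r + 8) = -4*r^4 + 24*r^3*s + 56*r^3 - 336*r^2*s - 212*r^2 + 1272*r*s + 160*r - 960*s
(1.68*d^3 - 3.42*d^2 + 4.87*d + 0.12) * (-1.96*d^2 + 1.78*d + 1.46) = -3.2928*d^5 + 9.6936*d^4 - 13.18*d^3 + 3.4402*d^2 + 7.3238*d + 0.1752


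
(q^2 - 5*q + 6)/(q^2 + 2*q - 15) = (q - 2)/(q + 5)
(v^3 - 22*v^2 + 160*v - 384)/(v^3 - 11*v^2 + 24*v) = (v^2 - 14*v + 48)/(v*(v - 3))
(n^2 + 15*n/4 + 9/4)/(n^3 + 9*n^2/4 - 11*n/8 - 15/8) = 2*(n + 3)/(2*n^2 + 3*n - 5)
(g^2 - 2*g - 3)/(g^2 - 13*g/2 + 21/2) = 2*(g + 1)/(2*g - 7)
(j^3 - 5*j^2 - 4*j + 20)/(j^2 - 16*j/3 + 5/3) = 3*(j^2 - 4)/(3*j - 1)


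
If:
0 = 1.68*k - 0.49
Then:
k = 0.29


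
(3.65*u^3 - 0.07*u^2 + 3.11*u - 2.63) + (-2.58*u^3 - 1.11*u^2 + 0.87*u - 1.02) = 1.07*u^3 - 1.18*u^2 + 3.98*u - 3.65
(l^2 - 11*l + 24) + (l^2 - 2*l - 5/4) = 2*l^2 - 13*l + 91/4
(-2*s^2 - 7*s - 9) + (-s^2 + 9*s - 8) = -3*s^2 + 2*s - 17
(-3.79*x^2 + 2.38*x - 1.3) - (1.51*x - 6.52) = -3.79*x^2 + 0.87*x + 5.22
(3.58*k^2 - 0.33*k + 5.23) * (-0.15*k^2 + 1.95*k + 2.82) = -0.537*k^4 + 7.0305*k^3 + 8.6676*k^2 + 9.2679*k + 14.7486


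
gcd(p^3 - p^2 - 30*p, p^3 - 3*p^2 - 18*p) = p^2 - 6*p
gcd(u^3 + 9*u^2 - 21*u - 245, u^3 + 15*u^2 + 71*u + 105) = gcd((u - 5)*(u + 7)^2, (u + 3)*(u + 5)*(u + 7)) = u + 7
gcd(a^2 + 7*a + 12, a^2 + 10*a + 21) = a + 3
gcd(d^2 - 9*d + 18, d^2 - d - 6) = d - 3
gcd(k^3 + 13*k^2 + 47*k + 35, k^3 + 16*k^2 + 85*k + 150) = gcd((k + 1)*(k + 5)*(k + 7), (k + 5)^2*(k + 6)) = k + 5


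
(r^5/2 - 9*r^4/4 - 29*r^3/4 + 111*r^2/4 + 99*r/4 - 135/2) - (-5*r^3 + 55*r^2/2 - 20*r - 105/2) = r^5/2 - 9*r^4/4 - 9*r^3/4 + r^2/4 + 179*r/4 - 15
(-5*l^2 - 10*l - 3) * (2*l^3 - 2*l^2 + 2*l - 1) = -10*l^5 - 10*l^4 + 4*l^3 - 9*l^2 + 4*l + 3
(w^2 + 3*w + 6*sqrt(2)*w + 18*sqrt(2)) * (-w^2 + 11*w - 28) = -w^4 - 6*sqrt(2)*w^3 + 8*w^3 + 5*w^2 + 48*sqrt(2)*w^2 - 84*w + 30*sqrt(2)*w - 504*sqrt(2)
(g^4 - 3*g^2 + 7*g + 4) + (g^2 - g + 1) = g^4 - 2*g^2 + 6*g + 5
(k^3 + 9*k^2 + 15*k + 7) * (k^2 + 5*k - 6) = k^5 + 14*k^4 + 54*k^3 + 28*k^2 - 55*k - 42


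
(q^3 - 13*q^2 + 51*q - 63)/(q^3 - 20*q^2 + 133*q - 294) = (q^2 - 6*q + 9)/(q^2 - 13*q + 42)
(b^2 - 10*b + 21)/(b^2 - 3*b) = (b - 7)/b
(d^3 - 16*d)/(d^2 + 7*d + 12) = d*(d - 4)/(d + 3)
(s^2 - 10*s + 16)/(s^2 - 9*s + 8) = (s - 2)/(s - 1)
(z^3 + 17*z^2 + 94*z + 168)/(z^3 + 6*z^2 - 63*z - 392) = (z^2 + 10*z + 24)/(z^2 - z - 56)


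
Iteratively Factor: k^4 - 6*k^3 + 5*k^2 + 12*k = (k + 1)*(k^3 - 7*k^2 + 12*k) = (k - 3)*(k + 1)*(k^2 - 4*k) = k*(k - 3)*(k + 1)*(k - 4)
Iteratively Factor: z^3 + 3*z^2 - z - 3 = (z + 1)*(z^2 + 2*z - 3) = (z + 1)*(z + 3)*(z - 1)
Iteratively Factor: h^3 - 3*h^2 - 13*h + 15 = (h - 5)*(h^2 + 2*h - 3) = (h - 5)*(h - 1)*(h + 3)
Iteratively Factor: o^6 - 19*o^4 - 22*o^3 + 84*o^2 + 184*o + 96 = (o + 2)*(o^5 - 2*o^4 - 15*o^3 + 8*o^2 + 68*o + 48) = (o - 4)*(o + 2)*(o^4 + 2*o^3 - 7*o^2 - 20*o - 12) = (o - 4)*(o - 3)*(o + 2)*(o^3 + 5*o^2 + 8*o + 4) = (o - 4)*(o - 3)*(o + 2)^2*(o^2 + 3*o + 2) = (o - 4)*(o - 3)*(o + 2)^3*(o + 1)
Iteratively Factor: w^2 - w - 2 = (w - 2)*(w + 1)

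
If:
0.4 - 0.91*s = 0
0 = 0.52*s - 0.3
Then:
No Solution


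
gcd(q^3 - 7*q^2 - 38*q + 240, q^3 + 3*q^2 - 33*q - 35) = q - 5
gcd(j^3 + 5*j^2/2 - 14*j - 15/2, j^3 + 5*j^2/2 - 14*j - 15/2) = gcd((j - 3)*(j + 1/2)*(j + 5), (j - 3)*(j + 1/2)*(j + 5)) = j^3 + 5*j^2/2 - 14*j - 15/2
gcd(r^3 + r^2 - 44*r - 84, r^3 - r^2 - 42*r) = r^2 - r - 42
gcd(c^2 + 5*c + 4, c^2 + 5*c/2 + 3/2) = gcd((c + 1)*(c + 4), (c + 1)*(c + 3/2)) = c + 1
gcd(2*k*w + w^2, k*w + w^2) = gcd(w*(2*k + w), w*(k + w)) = w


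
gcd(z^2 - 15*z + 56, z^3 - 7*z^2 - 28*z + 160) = z - 8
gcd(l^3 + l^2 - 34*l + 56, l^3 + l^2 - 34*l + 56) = l^3 + l^2 - 34*l + 56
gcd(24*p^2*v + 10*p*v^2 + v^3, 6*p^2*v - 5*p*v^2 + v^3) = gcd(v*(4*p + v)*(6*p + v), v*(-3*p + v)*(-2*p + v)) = v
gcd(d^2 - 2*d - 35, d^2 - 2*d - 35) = d^2 - 2*d - 35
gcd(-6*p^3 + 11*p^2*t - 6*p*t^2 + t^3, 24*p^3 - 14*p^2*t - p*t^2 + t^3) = 6*p^2 - 5*p*t + t^2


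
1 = 1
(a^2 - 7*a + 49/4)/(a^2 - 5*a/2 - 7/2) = (a - 7/2)/(a + 1)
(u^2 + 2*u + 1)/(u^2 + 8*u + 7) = (u + 1)/(u + 7)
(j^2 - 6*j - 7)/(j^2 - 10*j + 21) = (j + 1)/(j - 3)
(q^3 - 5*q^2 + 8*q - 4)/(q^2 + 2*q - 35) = (q^3 - 5*q^2 + 8*q - 4)/(q^2 + 2*q - 35)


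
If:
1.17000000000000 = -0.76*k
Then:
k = -1.54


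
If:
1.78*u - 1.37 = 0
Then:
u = 0.77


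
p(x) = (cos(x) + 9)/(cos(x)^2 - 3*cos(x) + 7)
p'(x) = (2*sin(x)*cos(x) - 3*sin(x))*(cos(x) + 9)/(cos(x)^2 - 3*cos(x) + 7)^2 - sin(x)/(cos(x)^2 - 3*cos(x) + 7)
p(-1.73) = 1.18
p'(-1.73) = 0.65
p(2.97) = 0.73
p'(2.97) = -0.07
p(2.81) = 0.75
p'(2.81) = -0.14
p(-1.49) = 1.34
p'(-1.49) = 0.71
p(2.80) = 0.75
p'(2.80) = -0.15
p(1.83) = 1.12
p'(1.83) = -0.61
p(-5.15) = 1.60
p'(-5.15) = -0.68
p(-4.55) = 1.18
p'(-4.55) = -0.65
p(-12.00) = 1.90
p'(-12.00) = -0.36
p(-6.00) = 1.98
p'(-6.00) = -0.17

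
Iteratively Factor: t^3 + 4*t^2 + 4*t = (t + 2)*(t^2 + 2*t) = t*(t + 2)*(t + 2)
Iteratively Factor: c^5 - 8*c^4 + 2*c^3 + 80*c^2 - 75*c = (c - 5)*(c^4 - 3*c^3 - 13*c^2 + 15*c) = (c - 5)^2*(c^3 + 2*c^2 - 3*c) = c*(c - 5)^2*(c^2 + 2*c - 3) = c*(c - 5)^2*(c + 3)*(c - 1)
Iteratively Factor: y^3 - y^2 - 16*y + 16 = (y + 4)*(y^2 - 5*y + 4) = (y - 4)*(y + 4)*(y - 1)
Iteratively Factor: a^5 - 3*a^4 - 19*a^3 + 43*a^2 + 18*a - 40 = (a - 5)*(a^4 + 2*a^3 - 9*a^2 - 2*a + 8) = (a - 5)*(a + 1)*(a^3 + a^2 - 10*a + 8) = (a - 5)*(a + 1)*(a + 4)*(a^2 - 3*a + 2) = (a - 5)*(a - 2)*(a + 1)*(a + 4)*(a - 1)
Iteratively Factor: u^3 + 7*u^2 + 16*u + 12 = (u + 3)*(u^2 + 4*u + 4) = (u + 2)*(u + 3)*(u + 2)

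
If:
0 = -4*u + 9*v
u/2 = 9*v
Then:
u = 0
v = 0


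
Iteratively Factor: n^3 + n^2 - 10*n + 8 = (n - 1)*(n^2 + 2*n - 8) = (n - 1)*(n + 4)*(n - 2)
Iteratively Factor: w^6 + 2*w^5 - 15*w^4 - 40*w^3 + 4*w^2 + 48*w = (w)*(w^5 + 2*w^4 - 15*w^3 - 40*w^2 + 4*w + 48) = w*(w - 1)*(w^4 + 3*w^3 - 12*w^2 - 52*w - 48) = w*(w - 4)*(w - 1)*(w^3 + 7*w^2 + 16*w + 12) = w*(w - 4)*(w - 1)*(w + 2)*(w^2 + 5*w + 6) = w*(w - 4)*(w - 1)*(w + 2)^2*(w + 3)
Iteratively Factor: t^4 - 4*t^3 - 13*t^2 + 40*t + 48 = (t + 3)*(t^3 - 7*t^2 + 8*t + 16) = (t + 1)*(t + 3)*(t^2 - 8*t + 16) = (t - 4)*(t + 1)*(t + 3)*(t - 4)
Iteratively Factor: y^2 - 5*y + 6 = (y - 2)*(y - 3)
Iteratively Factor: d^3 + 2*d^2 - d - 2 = (d - 1)*(d^2 + 3*d + 2) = (d - 1)*(d + 1)*(d + 2)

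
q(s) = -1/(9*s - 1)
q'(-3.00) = 0.01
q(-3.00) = 0.04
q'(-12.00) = 0.00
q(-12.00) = 0.01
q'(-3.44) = 0.01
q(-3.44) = 0.03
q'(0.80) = 0.23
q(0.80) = -0.16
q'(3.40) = 0.01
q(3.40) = -0.03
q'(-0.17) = 1.41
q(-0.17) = 0.40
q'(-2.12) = 0.02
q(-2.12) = 0.05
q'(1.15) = 0.10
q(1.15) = -0.11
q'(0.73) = 0.29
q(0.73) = -0.18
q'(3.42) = 0.01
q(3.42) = -0.03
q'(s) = 9/(9*s - 1)^2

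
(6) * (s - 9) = 6*s - 54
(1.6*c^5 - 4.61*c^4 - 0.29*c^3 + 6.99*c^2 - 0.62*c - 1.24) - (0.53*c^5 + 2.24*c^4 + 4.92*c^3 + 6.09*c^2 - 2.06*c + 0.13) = 1.07*c^5 - 6.85*c^4 - 5.21*c^3 + 0.9*c^2 + 1.44*c - 1.37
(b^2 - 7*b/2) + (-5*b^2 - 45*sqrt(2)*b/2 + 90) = -4*b^2 - 45*sqrt(2)*b/2 - 7*b/2 + 90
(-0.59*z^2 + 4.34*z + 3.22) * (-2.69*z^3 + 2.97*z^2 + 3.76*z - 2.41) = 1.5871*z^5 - 13.4269*z^4 + 2.0096*z^3 + 27.3037*z^2 + 1.6478*z - 7.7602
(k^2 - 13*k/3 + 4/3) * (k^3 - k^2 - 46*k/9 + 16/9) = k^5 - 16*k^4/3 + 5*k^3/9 + 610*k^2/27 - 392*k/27 + 64/27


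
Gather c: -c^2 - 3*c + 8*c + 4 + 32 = -c^2 + 5*c + 36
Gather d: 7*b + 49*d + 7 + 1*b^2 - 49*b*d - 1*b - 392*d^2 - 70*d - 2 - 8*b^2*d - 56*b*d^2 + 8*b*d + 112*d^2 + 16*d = b^2 + 6*b + d^2*(-56*b - 280) + d*(-8*b^2 - 41*b - 5) + 5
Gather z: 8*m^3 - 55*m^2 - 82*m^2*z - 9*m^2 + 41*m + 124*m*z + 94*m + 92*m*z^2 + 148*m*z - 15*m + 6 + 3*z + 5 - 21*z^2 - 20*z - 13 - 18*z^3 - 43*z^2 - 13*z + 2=8*m^3 - 64*m^2 + 120*m - 18*z^3 + z^2*(92*m - 64) + z*(-82*m^2 + 272*m - 30)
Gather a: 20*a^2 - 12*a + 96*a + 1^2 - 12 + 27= 20*a^2 + 84*a + 16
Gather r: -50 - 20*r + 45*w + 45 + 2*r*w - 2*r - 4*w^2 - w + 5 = r*(2*w - 22) - 4*w^2 + 44*w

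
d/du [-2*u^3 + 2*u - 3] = 2 - 6*u^2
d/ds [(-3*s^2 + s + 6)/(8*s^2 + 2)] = (-4*s^2 - 54*s + 1)/(2*(16*s^4 + 8*s^2 + 1))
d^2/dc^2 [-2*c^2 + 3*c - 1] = -4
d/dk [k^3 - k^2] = k*(3*k - 2)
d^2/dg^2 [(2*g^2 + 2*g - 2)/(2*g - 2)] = 2/(g^3 - 3*g^2 + 3*g - 1)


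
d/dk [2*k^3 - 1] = 6*k^2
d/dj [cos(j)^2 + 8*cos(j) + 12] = -2*(cos(j) + 4)*sin(j)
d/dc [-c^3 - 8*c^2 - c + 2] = -3*c^2 - 16*c - 1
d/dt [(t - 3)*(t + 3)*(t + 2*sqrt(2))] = 3*t^2 + 4*sqrt(2)*t - 9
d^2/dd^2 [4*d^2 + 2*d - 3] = 8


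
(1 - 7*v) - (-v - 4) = 5 - 6*v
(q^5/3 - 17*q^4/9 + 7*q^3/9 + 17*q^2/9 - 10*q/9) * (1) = q^5/3 - 17*q^4/9 + 7*q^3/9 + 17*q^2/9 - 10*q/9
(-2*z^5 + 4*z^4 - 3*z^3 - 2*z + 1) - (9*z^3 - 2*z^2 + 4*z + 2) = -2*z^5 + 4*z^4 - 12*z^3 + 2*z^2 - 6*z - 1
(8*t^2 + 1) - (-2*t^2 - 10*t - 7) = 10*t^2 + 10*t + 8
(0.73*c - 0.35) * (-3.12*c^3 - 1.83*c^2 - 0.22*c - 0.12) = -2.2776*c^4 - 0.2439*c^3 + 0.4799*c^2 - 0.0106*c + 0.042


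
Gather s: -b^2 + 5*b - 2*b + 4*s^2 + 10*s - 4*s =-b^2 + 3*b + 4*s^2 + 6*s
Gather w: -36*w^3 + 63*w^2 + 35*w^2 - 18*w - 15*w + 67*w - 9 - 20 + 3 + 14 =-36*w^3 + 98*w^2 + 34*w - 12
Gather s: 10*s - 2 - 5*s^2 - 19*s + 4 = -5*s^2 - 9*s + 2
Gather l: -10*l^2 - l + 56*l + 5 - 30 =-10*l^2 + 55*l - 25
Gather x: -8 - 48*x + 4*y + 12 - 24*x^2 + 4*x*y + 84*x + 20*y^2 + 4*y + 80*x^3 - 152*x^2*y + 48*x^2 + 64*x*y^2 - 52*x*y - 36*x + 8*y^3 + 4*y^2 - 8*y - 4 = 80*x^3 + x^2*(24 - 152*y) + x*(64*y^2 - 48*y) + 8*y^3 + 24*y^2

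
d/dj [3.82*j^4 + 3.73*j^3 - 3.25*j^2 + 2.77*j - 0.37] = 15.28*j^3 + 11.19*j^2 - 6.5*j + 2.77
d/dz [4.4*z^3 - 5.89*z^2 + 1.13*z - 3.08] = 13.2*z^2 - 11.78*z + 1.13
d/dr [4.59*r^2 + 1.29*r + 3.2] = 9.18*r + 1.29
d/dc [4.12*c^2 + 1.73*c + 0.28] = 8.24*c + 1.73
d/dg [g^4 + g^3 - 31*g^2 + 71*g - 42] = 4*g^3 + 3*g^2 - 62*g + 71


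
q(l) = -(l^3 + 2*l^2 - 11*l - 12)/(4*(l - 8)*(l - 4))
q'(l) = -(3*l^2 + 4*l - 11)/(4*(l - 8)*(l - 4)) + (l^3 + 2*l^2 - 11*l - 12)/(4*(l - 8)*(l - 4)^2) + (l^3 + 2*l^2 - 11*l - 12)/(4*(l - 8)^2*(l - 4))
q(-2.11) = -0.04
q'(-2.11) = 0.01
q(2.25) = 0.38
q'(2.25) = -0.05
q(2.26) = 0.38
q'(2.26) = -0.05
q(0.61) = 0.18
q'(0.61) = 0.15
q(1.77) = 0.35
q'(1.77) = 0.12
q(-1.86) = -0.04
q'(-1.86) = 0.02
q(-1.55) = -0.03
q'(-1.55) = 0.04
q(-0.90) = 0.01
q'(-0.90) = 0.07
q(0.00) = 0.09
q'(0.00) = 0.12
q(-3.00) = -0.04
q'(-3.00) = -0.02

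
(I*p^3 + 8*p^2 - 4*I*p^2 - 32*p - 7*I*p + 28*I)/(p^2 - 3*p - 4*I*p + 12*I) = (I*p^3 + 4*p^2*(2 - I) - p*(32 + 7*I) + 28*I)/(p^2 - p*(3 + 4*I) + 12*I)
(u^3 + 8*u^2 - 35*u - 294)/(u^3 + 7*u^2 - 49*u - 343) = (u - 6)/(u - 7)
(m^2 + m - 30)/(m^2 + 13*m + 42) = (m - 5)/(m + 7)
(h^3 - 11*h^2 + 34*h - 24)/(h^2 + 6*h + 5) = (h^3 - 11*h^2 + 34*h - 24)/(h^2 + 6*h + 5)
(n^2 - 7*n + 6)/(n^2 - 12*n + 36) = (n - 1)/(n - 6)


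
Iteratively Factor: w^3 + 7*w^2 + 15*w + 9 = (w + 3)*(w^2 + 4*w + 3) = (w + 1)*(w + 3)*(w + 3)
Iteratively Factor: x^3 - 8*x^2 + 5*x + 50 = (x - 5)*(x^2 - 3*x - 10) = (x - 5)^2*(x + 2)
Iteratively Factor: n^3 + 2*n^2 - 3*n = (n + 3)*(n^2 - n) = (n - 1)*(n + 3)*(n)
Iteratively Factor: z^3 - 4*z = (z)*(z^2 - 4) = z*(z + 2)*(z - 2)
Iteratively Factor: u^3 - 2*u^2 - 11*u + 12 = (u - 1)*(u^2 - u - 12) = (u - 1)*(u + 3)*(u - 4)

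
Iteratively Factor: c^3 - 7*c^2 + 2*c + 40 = (c + 2)*(c^2 - 9*c + 20) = (c - 5)*(c + 2)*(c - 4)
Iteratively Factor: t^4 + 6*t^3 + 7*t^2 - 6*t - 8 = (t + 2)*(t^3 + 4*t^2 - t - 4) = (t - 1)*(t + 2)*(t^2 + 5*t + 4) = (t - 1)*(t + 2)*(t + 4)*(t + 1)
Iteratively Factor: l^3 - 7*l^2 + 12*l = (l)*(l^2 - 7*l + 12) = l*(l - 3)*(l - 4)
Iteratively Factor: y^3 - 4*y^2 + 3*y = (y)*(y^2 - 4*y + 3) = y*(y - 3)*(y - 1)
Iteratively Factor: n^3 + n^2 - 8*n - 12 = (n + 2)*(n^2 - n - 6) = (n + 2)^2*(n - 3)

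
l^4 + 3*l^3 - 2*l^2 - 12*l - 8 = (l - 2)*(l + 1)*(l + 2)^2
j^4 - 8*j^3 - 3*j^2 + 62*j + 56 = (j - 7)*(j - 4)*(j + 1)*(j + 2)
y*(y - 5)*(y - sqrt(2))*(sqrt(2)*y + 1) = sqrt(2)*y^4 - 5*sqrt(2)*y^3 - y^3 - sqrt(2)*y^2 + 5*y^2 + 5*sqrt(2)*y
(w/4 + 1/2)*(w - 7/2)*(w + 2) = w^3/4 + w^2/8 - 5*w/2 - 7/2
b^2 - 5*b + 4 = (b - 4)*(b - 1)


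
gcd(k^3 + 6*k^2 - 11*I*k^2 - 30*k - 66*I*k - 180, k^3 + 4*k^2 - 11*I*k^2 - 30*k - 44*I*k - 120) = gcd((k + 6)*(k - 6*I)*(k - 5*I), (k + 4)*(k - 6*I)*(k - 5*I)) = k^2 - 11*I*k - 30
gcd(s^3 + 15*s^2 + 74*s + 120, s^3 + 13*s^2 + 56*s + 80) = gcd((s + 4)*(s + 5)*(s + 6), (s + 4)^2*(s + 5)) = s^2 + 9*s + 20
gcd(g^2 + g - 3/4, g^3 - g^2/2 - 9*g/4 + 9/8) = g^2 + g - 3/4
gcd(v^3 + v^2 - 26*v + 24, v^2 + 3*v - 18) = v + 6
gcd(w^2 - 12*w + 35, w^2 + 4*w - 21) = 1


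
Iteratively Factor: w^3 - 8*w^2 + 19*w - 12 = (w - 4)*(w^2 - 4*w + 3) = (w - 4)*(w - 3)*(w - 1)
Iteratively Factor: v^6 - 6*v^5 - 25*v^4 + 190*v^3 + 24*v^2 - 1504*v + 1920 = (v + 4)*(v^5 - 10*v^4 + 15*v^3 + 130*v^2 - 496*v + 480) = (v - 2)*(v + 4)*(v^4 - 8*v^3 - v^2 + 128*v - 240) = (v - 2)*(v + 4)^2*(v^3 - 12*v^2 + 47*v - 60) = (v - 4)*(v - 2)*(v + 4)^2*(v^2 - 8*v + 15) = (v - 5)*(v - 4)*(v - 2)*(v + 4)^2*(v - 3)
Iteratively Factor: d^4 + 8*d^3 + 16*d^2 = (d)*(d^3 + 8*d^2 + 16*d) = d*(d + 4)*(d^2 + 4*d) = d^2*(d + 4)*(d + 4)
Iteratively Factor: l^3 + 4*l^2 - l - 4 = (l + 1)*(l^2 + 3*l - 4) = (l - 1)*(l + 1)*(l + 4)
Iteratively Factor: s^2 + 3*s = (s + 3)*(s)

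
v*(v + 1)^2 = v^3 + 2*v^2 + v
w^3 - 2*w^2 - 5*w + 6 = (w - 3)*(w - 1)*(w + 2)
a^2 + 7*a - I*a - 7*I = (a + 7)*(a - I)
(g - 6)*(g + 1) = g^2 - 5*g - 6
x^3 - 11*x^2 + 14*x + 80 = (x - 8)*(x - 5)*(x + 2)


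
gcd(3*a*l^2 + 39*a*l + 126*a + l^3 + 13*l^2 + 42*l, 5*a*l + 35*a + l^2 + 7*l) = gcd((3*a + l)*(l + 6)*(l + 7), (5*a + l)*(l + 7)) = l + 7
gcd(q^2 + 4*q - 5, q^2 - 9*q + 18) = 1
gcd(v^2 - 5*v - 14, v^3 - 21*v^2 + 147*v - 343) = v - 7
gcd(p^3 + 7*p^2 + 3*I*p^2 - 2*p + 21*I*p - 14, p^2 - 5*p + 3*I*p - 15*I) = 1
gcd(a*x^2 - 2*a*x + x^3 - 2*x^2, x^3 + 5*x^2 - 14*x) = x^2 - 2*x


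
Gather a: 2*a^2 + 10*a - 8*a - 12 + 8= 2*a^2 + 2*a - 4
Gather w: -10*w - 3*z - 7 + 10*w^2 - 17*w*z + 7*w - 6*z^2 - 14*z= 10*w^2 + w*(-17*z - 3) - 6*z^2 - 17*z - 7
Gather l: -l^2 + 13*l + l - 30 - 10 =-l^2 + 14*l - 40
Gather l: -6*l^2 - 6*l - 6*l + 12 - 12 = -6*l^2 - 12*l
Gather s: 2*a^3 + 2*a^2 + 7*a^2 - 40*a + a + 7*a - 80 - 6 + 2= 2*a^3 + 9*a^2 - 32*a - 84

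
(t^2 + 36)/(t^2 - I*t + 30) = (t + 6*I)/(t + 5*I)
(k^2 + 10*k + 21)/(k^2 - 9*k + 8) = (k^2 + 10*k + 21)/(k^2 - 9*k + 8)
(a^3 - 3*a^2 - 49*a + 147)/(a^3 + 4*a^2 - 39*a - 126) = (a^2 - 10*a + 21)/(a^2 - 3*a - 18)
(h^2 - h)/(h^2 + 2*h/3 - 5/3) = 3*h/(3*h + 5)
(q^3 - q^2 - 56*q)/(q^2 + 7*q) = q - 8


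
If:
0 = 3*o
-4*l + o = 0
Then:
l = 0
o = 0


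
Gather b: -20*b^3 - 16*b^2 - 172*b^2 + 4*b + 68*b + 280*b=-20*b^3 - 188*b^2 + 352*b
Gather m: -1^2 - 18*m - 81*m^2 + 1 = -81*m^2 - 18*m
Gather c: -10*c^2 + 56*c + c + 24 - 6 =-10*c^2 + 57*c + 18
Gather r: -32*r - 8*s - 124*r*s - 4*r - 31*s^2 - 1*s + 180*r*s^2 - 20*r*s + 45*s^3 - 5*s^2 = r*(180*s^2 - 144*s - 36) + 45*s^3 - 36*s^2 - 9*s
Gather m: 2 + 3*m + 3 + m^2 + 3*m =m^2 + 6*m + 5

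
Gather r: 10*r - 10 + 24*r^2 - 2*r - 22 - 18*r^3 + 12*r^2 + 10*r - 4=-18*r^3 + 36*r^2 + 18*r - 36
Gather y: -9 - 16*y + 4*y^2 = 4*y^2 - 16*y - 9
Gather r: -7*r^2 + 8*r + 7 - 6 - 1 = -7*r^2 + 8*r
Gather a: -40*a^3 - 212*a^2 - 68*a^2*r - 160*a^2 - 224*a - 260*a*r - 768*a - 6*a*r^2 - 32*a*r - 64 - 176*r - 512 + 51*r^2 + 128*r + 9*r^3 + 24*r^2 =-40*a^3 + a^2*(-68*r - 372) + a*(-6*r^2 - 292*r - 992) + 9*r^3 + 75*r^2 - 48*r - 576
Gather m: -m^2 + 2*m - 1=-m^2 + 2*m - 1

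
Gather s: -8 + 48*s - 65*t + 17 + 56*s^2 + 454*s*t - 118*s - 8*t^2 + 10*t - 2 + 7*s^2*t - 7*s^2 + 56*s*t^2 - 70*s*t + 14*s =s^2*(7*t + 49) + s*(56*t^2 + 384*t - 56) - 8*t^2 - 55*t + 7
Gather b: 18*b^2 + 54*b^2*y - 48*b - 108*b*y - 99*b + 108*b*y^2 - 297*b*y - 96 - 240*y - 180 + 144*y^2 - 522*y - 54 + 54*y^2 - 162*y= b^2*(54*y + 18) + b*(108*y^2 - 405*y - 147) + 198*y^2 - 924*y - 330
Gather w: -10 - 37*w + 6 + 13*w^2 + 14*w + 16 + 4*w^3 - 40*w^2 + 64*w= 4*w^3 - 27*w^2 + 41*w + 12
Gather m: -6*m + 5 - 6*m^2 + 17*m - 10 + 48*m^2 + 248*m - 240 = 42*m^2 + 259*m - 245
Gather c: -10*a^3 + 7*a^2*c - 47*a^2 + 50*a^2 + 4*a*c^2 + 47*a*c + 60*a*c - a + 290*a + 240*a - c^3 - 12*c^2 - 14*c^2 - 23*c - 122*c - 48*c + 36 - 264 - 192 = -10*a^3 + 3*a^2 + 529*a - c^3 + c^2*(4*a - 26) + c*(7*a^2 + 107*a - 193) - 420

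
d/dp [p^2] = 2*p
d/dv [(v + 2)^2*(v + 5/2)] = (v + 2)*(3*v + 7)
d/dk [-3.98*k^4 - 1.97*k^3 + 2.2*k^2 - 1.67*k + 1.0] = -15.92*k^3 - 5.91*k^2 + 4.4*k - 1.67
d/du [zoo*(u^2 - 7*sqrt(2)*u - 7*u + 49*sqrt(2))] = nan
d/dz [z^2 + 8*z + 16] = 2*z + 8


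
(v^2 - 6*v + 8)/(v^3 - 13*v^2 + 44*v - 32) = (v - 2)/(v^2 - 9*v + 8)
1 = 1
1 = 1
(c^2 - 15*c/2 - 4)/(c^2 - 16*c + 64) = (c + 1/2)/(c - 8)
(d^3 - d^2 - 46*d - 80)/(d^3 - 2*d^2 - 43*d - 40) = (d + 2)/(d + 1)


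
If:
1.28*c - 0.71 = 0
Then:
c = 0.55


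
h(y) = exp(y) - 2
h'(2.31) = 10.07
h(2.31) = 8.07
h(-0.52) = -1.41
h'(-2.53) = 0.08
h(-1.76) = -1.83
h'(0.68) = 1.97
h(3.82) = 43.60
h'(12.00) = 162754.79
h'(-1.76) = 0.17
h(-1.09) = -1.66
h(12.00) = 162752.79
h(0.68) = -0.03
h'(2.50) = 12.18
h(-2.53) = -1.92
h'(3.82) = 45.60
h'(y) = exp(y)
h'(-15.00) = 0.00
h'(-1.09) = 0.34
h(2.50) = 10.18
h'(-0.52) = 0.59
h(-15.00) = -2.00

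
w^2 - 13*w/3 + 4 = (w - 3)*(w - 4/3)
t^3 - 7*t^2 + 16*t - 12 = (t - 3)*(t - 2)^2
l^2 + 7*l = l*(l + 7)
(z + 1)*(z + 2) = z^2 + 3*z + 2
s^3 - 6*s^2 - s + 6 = (s - 6)*(s - 1)*(s + 1)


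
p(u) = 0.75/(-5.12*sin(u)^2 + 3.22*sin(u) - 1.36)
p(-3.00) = -0.39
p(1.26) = -0.26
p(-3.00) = -0.39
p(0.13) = -0.73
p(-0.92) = -0.10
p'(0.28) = -0.38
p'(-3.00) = 0.94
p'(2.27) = -0.62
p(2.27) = -0.40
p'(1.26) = 0.17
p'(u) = 0.75*(10.24*sin(u)*cos(u) - 3.22*cos(u))/(-5.12*sin(u)^2 + 3.22*sin(u) - 1.36)^2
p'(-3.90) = -0.85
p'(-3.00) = 0.94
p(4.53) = -0.08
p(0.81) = -0.44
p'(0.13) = -1.33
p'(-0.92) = -0.10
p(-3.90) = -0.48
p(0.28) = -0.87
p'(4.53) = 0.02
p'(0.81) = 0.74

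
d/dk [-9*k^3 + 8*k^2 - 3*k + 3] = -27*k^2 + 16*k - 3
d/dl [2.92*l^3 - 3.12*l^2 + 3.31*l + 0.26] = 8.76*l^2 - 6.24*l + 3.31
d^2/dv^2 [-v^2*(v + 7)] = -6*v - 14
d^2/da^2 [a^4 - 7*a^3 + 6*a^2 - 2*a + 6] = 12*a^2 - 42*a + 12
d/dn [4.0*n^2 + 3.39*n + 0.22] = 8.0*n + 3.39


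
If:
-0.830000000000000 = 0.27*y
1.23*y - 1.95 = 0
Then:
No Solution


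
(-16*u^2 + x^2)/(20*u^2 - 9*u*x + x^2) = (4*u + x)/(-5*u + x)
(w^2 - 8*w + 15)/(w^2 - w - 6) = (w - 5)/(w + 2)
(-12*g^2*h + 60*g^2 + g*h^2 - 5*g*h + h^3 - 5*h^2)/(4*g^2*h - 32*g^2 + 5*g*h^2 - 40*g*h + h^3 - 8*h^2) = (-3*g*h + 15*g + h^2 - 5*h)/(g*h - 8*g + h^2 - 8*h)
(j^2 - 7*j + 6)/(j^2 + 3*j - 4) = (j - 6)/(j + 4)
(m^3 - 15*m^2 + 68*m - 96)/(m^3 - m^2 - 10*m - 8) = (m^2 - 11*m + 24)/(m^2 + 3*m + 2)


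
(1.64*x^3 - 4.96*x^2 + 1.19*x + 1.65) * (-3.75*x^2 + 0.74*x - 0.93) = -6.15*x^5 + 19.8136*x^4 - 9.6581*x^3 - 0.6941*x^2 + 0.1143*x - 1.5345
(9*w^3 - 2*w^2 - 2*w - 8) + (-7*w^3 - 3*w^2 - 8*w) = 2*w^3 - 5*w^2 - 10*w - 8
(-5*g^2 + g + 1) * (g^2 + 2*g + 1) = -5*g^4 - 9*g^3 - 2*g^2 + 3*g + 1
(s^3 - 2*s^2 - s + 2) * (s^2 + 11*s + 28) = s^5 + 9*s^4 + 5*s^3 - 65*s^2 - 6*s + 56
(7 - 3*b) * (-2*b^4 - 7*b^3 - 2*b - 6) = 6*b^5 + 7*b^4 - 49*b^3 + 6*b^2 + 4*b - 42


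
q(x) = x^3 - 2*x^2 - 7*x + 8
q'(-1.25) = 2.69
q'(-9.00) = 272.00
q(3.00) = -4.00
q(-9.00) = -820.00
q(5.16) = 56.02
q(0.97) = 0.24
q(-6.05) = -244.30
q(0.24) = 6.22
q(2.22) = -6.46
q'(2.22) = -1.09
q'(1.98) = -3.16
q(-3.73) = -45.61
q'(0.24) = -7.79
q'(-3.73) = 49.66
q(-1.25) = 11.67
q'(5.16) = 52.24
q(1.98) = -5.94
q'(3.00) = 8.00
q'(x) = 3*x^2 - 4*x - 7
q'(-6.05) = 127.01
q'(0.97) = -8.06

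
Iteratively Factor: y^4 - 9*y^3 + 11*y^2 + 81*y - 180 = (y - 3)*(y^3 - 6*y^2 - 7*y + 60) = (y - 4)*(y - 3)*(y^2 - 2*y - 15) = (y - 5)*(y - 4)*(y - 3)*(y + 3)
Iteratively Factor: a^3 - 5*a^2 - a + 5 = (a - 5)*(a^2 - 1) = (a - 5)*(a + 1)*(a - 1)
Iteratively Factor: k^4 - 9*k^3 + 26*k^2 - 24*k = (k - 3)*(k^3 - 6*k^2 + 8*k) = (k - 4)*(k - 3)*(k^2 - 2*k) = (k - 4)*(k - 3)*(k - 2)*(k)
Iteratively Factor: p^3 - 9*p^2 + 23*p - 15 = (p - 1)*(p^2 - 8*p + 15) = (p - 5)*(p - 1)*(p - 3)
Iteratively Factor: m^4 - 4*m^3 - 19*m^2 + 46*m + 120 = (m + 2)*(m^3 - 6*m^2 - 7*m + 60) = (m - 4)*(m + 2)*(m^2 - 2*m - 15) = (m - 4)*(m + 2)*(m + 3)*(m - 5)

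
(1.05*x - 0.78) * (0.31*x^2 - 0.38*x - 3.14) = 0.3255*x^3 - 0.6408*x^2 - 3.0006*x + 2.4492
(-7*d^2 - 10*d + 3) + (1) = -7*d^2 - 10*d + 4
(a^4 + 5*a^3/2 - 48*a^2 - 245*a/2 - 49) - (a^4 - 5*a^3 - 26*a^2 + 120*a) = 15*a^3/2 - 22*a^2 - 485*a/2 - 49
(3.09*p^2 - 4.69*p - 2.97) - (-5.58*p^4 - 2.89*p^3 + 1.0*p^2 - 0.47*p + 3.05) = 5.58*p^4 + 2.89*p^3 + 2.09*p^2 - 4.22*p - 6.02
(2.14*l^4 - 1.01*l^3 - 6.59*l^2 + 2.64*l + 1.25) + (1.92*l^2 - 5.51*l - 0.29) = 2.14*l^4 - 1.01*l^3 - 4.67*l^2 - 2.87*l + 0.96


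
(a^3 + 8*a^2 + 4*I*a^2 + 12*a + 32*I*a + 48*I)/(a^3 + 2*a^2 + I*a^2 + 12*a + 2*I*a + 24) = (a + 6)/(a - 3*I)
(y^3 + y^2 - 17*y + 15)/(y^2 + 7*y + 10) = (y^2 - 4*y + 3)/(y + 2)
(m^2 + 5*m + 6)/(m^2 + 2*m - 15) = (m^2 + 5*m + 6)/(m^2 + 2*m - 15)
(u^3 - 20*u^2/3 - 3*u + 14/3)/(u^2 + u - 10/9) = 3*(u^2 - 6*u - 7)/(3*u + 5)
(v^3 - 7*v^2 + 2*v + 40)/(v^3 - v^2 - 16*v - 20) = (v - 4)/(v + 2)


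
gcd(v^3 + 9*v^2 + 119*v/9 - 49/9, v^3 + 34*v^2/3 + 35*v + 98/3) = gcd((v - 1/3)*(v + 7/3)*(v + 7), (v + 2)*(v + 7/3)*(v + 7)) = v^2 + 28*v/3 + 49/3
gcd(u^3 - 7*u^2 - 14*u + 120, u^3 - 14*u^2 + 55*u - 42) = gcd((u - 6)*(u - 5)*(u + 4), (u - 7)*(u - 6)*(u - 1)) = u - 6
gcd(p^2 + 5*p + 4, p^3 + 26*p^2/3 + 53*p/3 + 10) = p + 1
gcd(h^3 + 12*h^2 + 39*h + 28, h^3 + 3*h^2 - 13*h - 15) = h + 1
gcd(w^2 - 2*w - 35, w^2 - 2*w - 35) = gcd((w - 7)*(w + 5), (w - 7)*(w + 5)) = w^2 - 2*w - 35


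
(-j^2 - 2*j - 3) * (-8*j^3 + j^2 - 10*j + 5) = 8*j^5 + 15*j^4 + 32*j^3 + 12*j^2 + 20*j - 15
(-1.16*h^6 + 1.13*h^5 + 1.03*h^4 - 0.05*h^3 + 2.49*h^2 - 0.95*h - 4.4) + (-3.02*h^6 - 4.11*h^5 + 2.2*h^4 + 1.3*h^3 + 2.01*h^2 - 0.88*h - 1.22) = -4.18*h^6 - 2.98*h^5 + 3.23*h^4 + 1.25*h^3 + 4.5*h^2 - 1.83*h - 5.62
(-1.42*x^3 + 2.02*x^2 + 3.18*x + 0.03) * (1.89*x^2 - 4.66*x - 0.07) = -2.6838*x^5 + 10.435*x^4 - 3.3036*x^3 - 14.9035*x^2 - 0.3624*x - 0.0021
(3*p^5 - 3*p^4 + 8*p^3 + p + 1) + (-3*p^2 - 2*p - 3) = 3*p^5 - 3*p^4 + 8*p^3 - 3*p^2 - p - 2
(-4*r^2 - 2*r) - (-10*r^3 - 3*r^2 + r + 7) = 10*r^3 - r^2 - 3*r - 7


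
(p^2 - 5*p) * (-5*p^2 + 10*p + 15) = -5*p^4 + 35*p^3 - 35*p^2 - 75*p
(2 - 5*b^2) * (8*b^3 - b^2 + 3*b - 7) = -40*b^5 + 5*b^4 + b^3 + 33*b^2 + 6*b - 14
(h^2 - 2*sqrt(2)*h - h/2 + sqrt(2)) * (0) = 0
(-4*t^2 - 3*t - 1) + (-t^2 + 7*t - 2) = -5*t^2 + 4*t - 3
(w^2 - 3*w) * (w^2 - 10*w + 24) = w^4 - 13*w^3 + 54*w^2 - 72*w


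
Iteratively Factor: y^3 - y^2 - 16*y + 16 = (y - 1)*(y^2 - 16) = (y - 1)*(y + 4)*(y - 4)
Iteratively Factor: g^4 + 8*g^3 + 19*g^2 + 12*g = (g + 4)*(g^3 + 4*g^2 + 3*g) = g*(g + 4)*(g^2 + 4*g + 3) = g*(g + 1)*(g + 4)*(g + 3)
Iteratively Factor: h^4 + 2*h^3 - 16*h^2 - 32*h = (h)*(h^3 + 2*h^2 - 16*h - 32) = h*(h - 4)*(h^2 + 6*h + 8) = h*(h - 4)*(h + 4)*(h + 2)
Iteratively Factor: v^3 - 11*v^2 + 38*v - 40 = (v - 5)*(v^2 - 6*v + 8) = (v - 5)*(v - 4)*(v - 2)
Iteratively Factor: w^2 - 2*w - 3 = (w - 3)*(w + 1)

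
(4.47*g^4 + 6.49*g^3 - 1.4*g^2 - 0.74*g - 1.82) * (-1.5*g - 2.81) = -6.705*g^5 - 22.2957*g^4 - 16.1369*g^3 + 5.044*g^2 + 4.8094*g + 5.1142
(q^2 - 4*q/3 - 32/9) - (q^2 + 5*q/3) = -3*q - 32/9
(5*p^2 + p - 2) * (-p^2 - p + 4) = -5*p^4 - 6*p^3 + 21*p^2 + 6*p - 8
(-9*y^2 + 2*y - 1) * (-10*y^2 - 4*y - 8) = 90*y^4 + 16*y^3 + 74*y^2 - 12*y + 8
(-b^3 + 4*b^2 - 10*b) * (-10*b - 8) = 10*b^4 - 32*b^3 + 68*b^2 + 80*b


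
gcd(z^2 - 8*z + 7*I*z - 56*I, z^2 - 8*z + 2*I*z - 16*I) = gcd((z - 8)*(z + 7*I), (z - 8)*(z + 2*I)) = z - 8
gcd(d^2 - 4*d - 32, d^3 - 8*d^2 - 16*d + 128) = d^2 - 4*d - 32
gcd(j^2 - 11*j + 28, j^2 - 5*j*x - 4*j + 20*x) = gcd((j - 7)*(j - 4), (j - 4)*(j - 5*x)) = j - 4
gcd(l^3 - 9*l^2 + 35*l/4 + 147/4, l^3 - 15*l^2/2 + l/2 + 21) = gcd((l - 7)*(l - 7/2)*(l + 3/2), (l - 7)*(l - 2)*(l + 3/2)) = l^2 - 11*l/2 - 21/2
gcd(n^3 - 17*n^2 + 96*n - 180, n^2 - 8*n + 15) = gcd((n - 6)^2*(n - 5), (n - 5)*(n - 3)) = n - 5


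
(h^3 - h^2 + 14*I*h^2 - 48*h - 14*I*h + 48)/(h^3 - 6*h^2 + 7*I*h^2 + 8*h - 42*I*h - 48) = (h^2 + h*(-1 + 6*I) - 6*I)/(h^2 - h*(6 + I) + 6*I)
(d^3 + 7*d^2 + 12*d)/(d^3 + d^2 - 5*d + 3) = d*(d + 4)/(d^2 - 2*d + 1)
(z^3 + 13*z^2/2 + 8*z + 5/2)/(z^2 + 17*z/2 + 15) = (2*z^3 + 13*z^2 + 16*z + 5)/(2*z^2 + 17*z + 30)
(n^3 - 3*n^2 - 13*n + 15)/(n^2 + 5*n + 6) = (n^2 - 6*n + 5)/(n + 2)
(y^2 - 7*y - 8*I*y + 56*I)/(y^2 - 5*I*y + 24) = (y - 7)/(y + 3*I)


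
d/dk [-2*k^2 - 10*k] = -4*k - 10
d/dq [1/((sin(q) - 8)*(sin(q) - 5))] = (13 - 2*sin(q))*cos(q)/((sin(q) - 8)^2*(sin(q) - 5)^2)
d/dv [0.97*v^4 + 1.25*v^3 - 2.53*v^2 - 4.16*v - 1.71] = 3.88*v^3 + 3.75*v^2 - 5.06*v - 4.16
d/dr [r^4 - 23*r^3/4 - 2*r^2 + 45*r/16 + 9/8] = 4*r^3 - 69*r^2/4 - 4*r + 45/16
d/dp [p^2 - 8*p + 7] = 2*p - 8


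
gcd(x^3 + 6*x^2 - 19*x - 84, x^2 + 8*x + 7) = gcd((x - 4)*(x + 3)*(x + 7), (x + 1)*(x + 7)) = x + 7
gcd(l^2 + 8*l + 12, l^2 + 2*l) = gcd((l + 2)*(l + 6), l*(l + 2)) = l + 2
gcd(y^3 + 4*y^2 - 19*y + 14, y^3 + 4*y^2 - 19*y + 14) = y^3 + 4*y^2 - 19*y + 14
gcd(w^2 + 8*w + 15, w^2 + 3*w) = w + 3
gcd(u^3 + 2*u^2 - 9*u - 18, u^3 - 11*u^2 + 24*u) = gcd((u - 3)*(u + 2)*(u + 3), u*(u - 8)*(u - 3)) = u - 3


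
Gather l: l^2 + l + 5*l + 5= l^2 + 6*l + 5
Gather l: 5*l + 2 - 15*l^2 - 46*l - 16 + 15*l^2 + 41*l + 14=0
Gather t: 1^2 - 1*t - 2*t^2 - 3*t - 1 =-2*t^2 - 4*t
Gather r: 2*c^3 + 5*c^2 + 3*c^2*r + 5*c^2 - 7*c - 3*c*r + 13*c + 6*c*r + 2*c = 2*c^3 + 10*c^2 + 8*c + r*(3*c^2 + 3*c)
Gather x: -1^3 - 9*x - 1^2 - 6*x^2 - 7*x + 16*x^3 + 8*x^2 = 16*x^3 + 2*x^2 - 16*x - 2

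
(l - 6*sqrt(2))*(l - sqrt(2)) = l^2 - 7*sqrt(2)*l + 12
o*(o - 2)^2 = o^3 - 4*o^2 + 4*o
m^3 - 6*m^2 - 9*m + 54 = (m - 6)*(m - 3)*(m + 3)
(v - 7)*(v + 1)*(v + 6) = v^3 - 43*v - 42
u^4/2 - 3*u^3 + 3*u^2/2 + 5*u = u*(u/2 + 1/2)*(u - 5)*(u - 2)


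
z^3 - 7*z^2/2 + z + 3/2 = (z - 3)*(z - 1)*(z + 1/2)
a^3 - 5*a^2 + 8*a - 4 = (a - 2)^2*(a - 1)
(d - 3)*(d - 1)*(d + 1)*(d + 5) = d^4 + 2*d^3 - 16*d^2 - 2*d + 15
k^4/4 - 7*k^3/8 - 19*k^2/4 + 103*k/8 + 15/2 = (k/4 + 1)*(k - 5)*(k - 3)*(k + 1/2)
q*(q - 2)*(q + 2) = q^3 - 4*q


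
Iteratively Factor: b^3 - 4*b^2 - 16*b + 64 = (b + 4)*(b^2 - 8*b + 16) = (b - 4)*(b + 4)*(b - 4)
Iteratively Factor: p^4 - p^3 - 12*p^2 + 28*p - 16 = (p - 2)*(p^3 + p^2 - 10*p + 8) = (p - 2)^2*(p^2 + 3*p - 4) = (p - 2)^2*(p - 1)*(p + 4)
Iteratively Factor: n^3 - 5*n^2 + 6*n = (n - 3)*(n^2 - 2*n) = (n - 3)*(n - 2)*(n)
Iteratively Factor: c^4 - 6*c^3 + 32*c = (c + 2)*(c^3 - 8*c^2 + 16*c) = c*(c + 2)*(c^2 - 8*c + 16) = c*(c - 4)*(c + 2)*(c - 4)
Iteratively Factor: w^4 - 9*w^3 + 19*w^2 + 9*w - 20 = (w + 1)*(w^3 - 10*w^2 + 29*w - 20) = (w - 4)*(w + 1)*(w^2 - 6*w + 5) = (w - 4)*(w - 1)*(w + 1)*(w - 5)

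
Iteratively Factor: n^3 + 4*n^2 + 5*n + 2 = (n + 1)*(n^2 + 3*n + 2) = (n + 1)^2*(n + 2)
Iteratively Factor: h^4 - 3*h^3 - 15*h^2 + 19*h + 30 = (h - 2)*(h^3 - h^2 - 17*h - 15) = (h - 5)*(h - 2)*(h^2 + 4*h + 3) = (h - 5)*(h - 2)*(h + 1)*(h + 3)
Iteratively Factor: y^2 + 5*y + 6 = (y + 2)*(y + 3)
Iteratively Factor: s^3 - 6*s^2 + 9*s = (s)*(s^2 - 6*s + 9) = s*(s - 3)*(s - 3)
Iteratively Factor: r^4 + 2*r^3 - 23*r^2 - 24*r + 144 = (r + 4)*(r^3 - 2*r^2 - 15*r + 36) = (r - 3)*(r + 4)*(r^2 + r - 12) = (r - 3)*(r + 4)^2*(r - 3)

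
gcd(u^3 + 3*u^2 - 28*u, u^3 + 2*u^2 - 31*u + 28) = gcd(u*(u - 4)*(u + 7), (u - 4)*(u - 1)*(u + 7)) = u^2 + 3*u - 28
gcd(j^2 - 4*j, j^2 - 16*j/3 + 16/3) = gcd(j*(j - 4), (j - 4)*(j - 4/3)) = j - 4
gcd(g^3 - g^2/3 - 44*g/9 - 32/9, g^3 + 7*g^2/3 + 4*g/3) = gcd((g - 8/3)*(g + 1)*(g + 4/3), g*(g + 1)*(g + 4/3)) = g^2 + 7*g/3 + 4/3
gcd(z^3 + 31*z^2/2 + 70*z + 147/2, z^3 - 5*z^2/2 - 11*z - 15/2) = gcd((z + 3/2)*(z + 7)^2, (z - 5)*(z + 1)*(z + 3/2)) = z + 3/2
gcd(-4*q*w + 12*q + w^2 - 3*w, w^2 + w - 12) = w - 3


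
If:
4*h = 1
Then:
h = 1/4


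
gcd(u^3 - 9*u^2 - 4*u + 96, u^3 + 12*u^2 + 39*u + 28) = 1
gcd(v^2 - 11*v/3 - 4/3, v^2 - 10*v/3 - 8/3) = v - 4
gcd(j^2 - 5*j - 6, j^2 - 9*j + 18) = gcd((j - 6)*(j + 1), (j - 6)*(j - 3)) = j - 6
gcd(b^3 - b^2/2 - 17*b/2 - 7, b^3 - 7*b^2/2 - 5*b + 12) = b + 2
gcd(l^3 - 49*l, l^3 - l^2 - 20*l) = l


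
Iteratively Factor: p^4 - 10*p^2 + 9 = (p - 1)*(p^3 + p^2 - 9*p - 9) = (p - 1)*(p + 1)*(p^2 - 9) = (p - 3)*(p - 1)*(p + 1)*(p + 3)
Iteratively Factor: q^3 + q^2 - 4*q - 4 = (q - 2)*(q^2 + 3*q + 2) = (q - 2)*(q + 1)*(q + 2)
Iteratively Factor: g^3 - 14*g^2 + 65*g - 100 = (g - 5)*(g^2 - 9*g + 20) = (g - 5)*(g - 4)*(g - 5)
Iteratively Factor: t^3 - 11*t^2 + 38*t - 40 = (t - 5)*(t^2 - 6*t + 8) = (t - 5)*(t - 2)*(t - 4)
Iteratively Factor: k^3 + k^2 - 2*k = (k - 1)*(k^2 + 2*k) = k*(k - 1)*(k + 2)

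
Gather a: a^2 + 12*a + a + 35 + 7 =a^2 + 13*a + 42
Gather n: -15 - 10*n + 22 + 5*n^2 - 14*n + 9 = 5*n^2 - 24*n + 16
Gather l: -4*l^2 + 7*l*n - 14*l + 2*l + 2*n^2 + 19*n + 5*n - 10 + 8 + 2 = -4*l^2 + l*(7*n - 12) + 2*n^2 + 24*n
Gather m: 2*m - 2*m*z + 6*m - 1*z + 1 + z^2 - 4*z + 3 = m*(8 - 2*z) + z^2 - 5*z + 4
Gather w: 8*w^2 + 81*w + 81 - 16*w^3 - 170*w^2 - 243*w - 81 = -16*w^3 - 162*w^2 - 162*w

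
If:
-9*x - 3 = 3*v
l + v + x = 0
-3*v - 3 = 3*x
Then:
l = 1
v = -1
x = 0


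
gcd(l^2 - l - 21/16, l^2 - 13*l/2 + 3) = 1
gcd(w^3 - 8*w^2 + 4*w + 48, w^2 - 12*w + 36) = w - 6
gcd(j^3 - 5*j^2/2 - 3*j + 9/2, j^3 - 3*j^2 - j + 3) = j^2 - 4*j + 3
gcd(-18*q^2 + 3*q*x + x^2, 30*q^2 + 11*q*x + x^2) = 6*q + x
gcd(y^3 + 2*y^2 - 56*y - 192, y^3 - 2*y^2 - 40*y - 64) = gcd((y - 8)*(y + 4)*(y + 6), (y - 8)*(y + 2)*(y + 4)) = y^2 - 4*y - 32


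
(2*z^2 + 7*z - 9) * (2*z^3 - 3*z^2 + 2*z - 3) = 4*z^5 + 8*z^4 - 35*z^3 + 35*z^2 - 39*z + 27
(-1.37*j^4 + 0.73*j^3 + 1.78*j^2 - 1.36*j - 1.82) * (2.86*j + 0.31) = -3.9182*j^5 + 1.6631*j^4 + 5.3171*j^3 - 3.3378*j^2 - 5.6268*j - 0.5642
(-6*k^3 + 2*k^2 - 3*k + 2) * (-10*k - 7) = 60*k^4 + 22*k^3 + 16*k^2 + k - 14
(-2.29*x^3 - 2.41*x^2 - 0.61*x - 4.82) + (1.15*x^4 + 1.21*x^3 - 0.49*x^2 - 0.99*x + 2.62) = 1.15*x^4 - 1.08*x^3 - 2.9*x^2 - 1.6*x - 2.2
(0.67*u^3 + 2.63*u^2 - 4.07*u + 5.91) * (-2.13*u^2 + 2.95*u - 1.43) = -1.4271*u^5 - 3.6254*u^4 + 15.4695*u^3 - 28.3557*u^2 + 23.2546*u - 8.4513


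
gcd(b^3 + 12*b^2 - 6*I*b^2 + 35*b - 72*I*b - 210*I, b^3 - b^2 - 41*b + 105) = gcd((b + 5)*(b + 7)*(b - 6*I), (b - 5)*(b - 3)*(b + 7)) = b + 7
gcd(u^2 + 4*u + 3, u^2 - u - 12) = u + 3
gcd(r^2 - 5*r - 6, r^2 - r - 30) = r - 6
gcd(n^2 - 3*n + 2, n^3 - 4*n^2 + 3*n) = n - 1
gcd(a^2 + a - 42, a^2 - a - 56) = a + 7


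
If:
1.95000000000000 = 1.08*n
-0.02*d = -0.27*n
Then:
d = 24.38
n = 1.81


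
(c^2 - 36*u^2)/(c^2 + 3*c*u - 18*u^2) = (-c + 6*u)/(-c + 3*u)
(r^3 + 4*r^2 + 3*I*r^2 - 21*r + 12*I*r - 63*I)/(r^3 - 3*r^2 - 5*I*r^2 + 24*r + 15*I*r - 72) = (r + 7)/(r - 8*I)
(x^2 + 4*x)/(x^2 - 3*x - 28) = x/(x - 7)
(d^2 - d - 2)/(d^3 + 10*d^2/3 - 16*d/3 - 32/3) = 3*(d + 1)/(3*d^2 + 16*d + 16)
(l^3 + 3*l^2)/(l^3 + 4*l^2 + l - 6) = l^2/(l^2 + l - 2)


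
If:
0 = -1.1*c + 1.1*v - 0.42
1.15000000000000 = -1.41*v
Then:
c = -1.20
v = -0.82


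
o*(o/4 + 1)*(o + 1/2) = o^3/4 + 9*o^2/8 + o/2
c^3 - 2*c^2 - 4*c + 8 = (c - 2)^2*(c + 2)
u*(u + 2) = u^2 + 2*u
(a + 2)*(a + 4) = a^2 + 6*a + 8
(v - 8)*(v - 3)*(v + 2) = v^3 - 9*v^2 + 2*v + 48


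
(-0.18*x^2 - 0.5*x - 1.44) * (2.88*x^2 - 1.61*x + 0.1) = -0.5184*x^4 - 1.1502*x^3 - 3.3602*x^2 + 2.2684*x - 0.144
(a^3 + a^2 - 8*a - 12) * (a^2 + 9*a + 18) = a^5 + 10*a^4 + 19*a^3 - 66*a^2 - 252*a - 216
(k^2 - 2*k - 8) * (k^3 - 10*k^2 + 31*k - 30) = k^5 - 12*k^4 + 43*k^3 - 12*k^2 - 188*k + 240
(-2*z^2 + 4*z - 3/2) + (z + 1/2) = -2*z^2 + 5*z - 1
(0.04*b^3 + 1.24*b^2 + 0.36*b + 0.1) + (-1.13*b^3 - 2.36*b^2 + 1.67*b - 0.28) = -1.09*b^3 - 1.12*b^2 + 2.03*b - 0.18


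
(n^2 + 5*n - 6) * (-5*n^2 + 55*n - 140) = -5*n^4 + 30*n^3 + 165*n^2 - 1030*n + 840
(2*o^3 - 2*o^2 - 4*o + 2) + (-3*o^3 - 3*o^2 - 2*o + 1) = -o^3 - 5*o^2 - 6*o + 3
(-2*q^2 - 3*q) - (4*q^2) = -6*q^2 - 3*q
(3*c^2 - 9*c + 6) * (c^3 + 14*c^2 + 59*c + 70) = 3*c^5 + 33*c^4 + 57*c^3 - 237*c^2 - 276*c + 420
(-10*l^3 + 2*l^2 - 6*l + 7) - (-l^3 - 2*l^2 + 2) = -9*l^3 + 4*l^2 - 6*l + 5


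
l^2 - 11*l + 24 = (l - 8)*(l - 3)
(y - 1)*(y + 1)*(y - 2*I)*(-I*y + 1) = -I*y^4 - y^3 - I*y^2 + y + 2*I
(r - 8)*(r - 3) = r^2 - 11*r + 24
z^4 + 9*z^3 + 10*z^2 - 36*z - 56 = (z - 2)*(z + 2)^2*(z + 7)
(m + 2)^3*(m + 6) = m^4 + 12*m^3 + 48*m^2 + 80*m + 48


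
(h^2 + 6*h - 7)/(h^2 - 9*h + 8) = (h + 7)/(h - 8)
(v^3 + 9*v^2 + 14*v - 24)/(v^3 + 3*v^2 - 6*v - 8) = (v^2 + 5*v - 6)/(v^2 - v - 2)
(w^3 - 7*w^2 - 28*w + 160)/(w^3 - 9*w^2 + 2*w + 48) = (w^2 + w - 20)/(w^2 - w - 6)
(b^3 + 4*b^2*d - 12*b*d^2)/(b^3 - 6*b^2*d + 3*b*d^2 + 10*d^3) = b*(b + 6*d)/(b^2 - 4*b*d - 5*d^2)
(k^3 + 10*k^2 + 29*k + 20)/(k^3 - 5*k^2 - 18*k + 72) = (k^2 + 6*k + 5)/(k^2 - 9*k + 18)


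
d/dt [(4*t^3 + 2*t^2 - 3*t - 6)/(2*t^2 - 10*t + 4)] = (4*t^4 - 40*t^3 + 17*t^2 + 20*t - 36)/(2*(t^4 - 10*t^3 + 29*t^2 - 20*t + 4))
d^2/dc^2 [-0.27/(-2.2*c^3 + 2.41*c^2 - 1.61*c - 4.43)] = ((1.3014 - 3.564*c)*(2.2*c^3 - 2.41*c^2 + 1.61*c + 4.43) + 0.27*(6.6*c^2 - 4.82*c + 1.61)*(13.2*c^2 - 9.64*c + 3.22))/(2.2*c^3 - 2.41*c^2 + 1.61*c + 4.43)^3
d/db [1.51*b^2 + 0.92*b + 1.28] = 3.02*b + 0.92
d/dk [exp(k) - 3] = exp(k)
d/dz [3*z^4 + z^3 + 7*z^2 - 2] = z*(12*z^2 + 3*z + 14)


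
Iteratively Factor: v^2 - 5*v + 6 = (v - 2)*(v - 3)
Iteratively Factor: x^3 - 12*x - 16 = (x - 4)*(x^2 + 4*x + 4) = (x - 4)*(x + 2)*(x + 2)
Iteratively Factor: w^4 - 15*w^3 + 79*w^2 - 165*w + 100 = (w - 4)*(w^3 - 11*w^2 + 35*w - 25) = (w - 5)*(w - 4)*(w^2 - 6*w + 5) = (w - 5)^2*(w - 4)*(w - 1)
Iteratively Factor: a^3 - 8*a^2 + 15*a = (a)*(a^2 - 8*a + 15) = a*(a - 3)*(a - 5)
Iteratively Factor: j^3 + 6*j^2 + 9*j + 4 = (j + 1)*(j^2 + 5*j + 4) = (j + 1)^2*(j + 4)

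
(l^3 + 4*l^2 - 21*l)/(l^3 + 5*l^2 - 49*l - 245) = l*(l - 3)/(l^2 - 2*l - 35)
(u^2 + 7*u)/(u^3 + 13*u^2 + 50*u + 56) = u/(u^2 + 6*u + 8)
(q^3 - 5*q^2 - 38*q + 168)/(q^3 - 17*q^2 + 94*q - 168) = (q + 6)/(q - 6)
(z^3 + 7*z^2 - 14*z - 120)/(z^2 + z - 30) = (z^2 + z - 20)/(z - 5)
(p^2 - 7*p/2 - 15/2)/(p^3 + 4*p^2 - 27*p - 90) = (p + 3/2)/(p^2 + 9*p + 18)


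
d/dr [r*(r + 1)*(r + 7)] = 3*r^2 + 16*r + 7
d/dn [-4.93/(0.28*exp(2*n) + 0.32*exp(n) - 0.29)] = (2.7608*exp(n) + 1.5776)*exp(n)/(0.28*exp(2*n) + 0.32*exp(n) - 0.29)^2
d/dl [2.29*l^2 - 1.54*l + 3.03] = 4.58*l - 1.54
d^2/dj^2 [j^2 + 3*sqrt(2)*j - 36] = 2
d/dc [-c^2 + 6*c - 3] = 6 - 2*c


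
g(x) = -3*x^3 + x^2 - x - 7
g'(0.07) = -0.90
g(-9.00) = 2270.00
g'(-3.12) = -94.85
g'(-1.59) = -26.93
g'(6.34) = -350.08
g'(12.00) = -1273.00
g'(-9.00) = -748.00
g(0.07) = -7.07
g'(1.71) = -23.90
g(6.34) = -737.66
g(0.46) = -7.54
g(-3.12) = 96.97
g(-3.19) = 103.75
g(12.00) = -5059.00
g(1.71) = -20.79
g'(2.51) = -52.68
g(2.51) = -50.65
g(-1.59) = 9.18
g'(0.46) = -1.98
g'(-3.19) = -98.96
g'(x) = -9*x^2 + 2*x - 1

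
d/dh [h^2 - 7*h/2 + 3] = 2*h - 7/2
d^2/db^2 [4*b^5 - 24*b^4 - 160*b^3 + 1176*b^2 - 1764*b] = 80*b^3 - 288*b^2 - 960*b + 2352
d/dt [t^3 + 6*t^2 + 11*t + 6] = 3*t^2 + 12*t + 11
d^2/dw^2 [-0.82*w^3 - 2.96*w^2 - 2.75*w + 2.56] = -4.92*w - 5.92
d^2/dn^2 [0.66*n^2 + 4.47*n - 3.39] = 1.32000000000000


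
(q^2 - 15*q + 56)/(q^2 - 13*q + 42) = (q - 8)/(q - 6)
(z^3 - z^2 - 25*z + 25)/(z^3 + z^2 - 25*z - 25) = (z - 1)/(z + 1)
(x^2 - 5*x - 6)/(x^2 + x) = (x - 6)/x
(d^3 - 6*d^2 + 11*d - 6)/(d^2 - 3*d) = d - 3 + 2/d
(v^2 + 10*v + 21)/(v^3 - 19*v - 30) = (v + 7)/(v^2 - 3*v - 10)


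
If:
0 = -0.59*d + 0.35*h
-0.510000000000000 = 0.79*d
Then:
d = -0.65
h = -1.09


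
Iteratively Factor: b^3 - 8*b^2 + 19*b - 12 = (b - 4)*(b^2 - 4*b + 3) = (b - 4)*(b - 1)*(b - 3)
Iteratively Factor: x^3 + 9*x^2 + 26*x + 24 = (x + 3)*(x^2 + 6*x + 8) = (x + 3)*(x + 4)*(x + 2)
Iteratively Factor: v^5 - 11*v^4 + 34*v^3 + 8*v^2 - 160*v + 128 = (v - 1)*(v^4 - 10*v^3 + 24*v^2 + 32*v - 128) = (v - 4)*(v - 1)*(v^3 - 6*v^2 + 32) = (v - 4)^2*(v - 1)*(v^2 - 2*v - 8) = (v - 4)^2*(v - 1)*(v + 2)*(v - 4)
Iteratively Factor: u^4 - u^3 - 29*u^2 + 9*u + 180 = (u - 5)*(u^3 + 4*u^2 - 9*u - 36) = (u - 5)*(u + 4)*(u^2 - 9) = (u - 5)*(u + 3)*(u + 4)*(u - 3)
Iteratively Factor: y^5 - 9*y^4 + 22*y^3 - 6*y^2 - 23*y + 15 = (y - 1)*(y^4 - 8*y^3 + 14*y^2 + 8*y - 15) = (y - 1)*(y + 1)*(y^3 - 9*y^2 + 23*y - 15) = (y - 5)*(y - 1)*(y + 1)*(y^2 - 4*y + 3) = (y - 5)*(y - 3)*(y - 1)*(y + 1)*(y - 1)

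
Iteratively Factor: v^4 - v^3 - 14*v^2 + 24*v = (v - 2)*(v^3 + v^2 - 12*v) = (v - 3)*(v - 2)*(v^2 + 4*v) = (v - 3)*(v - 2)*(v + 4)*(v)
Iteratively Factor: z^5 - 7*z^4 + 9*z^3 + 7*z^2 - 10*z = (z)*(z^4 - 7*z^3 + 9*z^2 + 7*z - 10) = z*(z - 1)*(z^3 - 6*z^2 + 3*z + 10) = z*(z - 5)*(z - 1)*(z^2 - z - 2) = z*(z - 5)*(z - 1)*(z + 1)*(z - 2)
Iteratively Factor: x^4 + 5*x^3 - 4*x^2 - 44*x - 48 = (x + 2)*(x^3 + 3*x^2 - 10*x - 24) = (x + 2)^2*(x^2 + x - 12) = (x - 3)*(x + 2)^2*(x + 4)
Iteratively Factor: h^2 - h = (h - 1)*(h)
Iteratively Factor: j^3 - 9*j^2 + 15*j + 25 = (j - 5)*(j^2 - 4*j - 5) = (j - 5)*(j + 1)*(j - 5)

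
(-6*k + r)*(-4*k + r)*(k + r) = 24*k^3 + 14*k^2*r - 9*k*r^2 + r^3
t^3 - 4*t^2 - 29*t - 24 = (t - 8)*(t + 1)*(t + 3)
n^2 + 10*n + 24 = (n + 4)*(n + 6)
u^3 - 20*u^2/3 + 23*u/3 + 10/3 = (u - 5)*(u - 2)*(u + 1/3)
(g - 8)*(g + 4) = g^2 - 4*g - 32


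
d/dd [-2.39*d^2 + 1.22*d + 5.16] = 1.22 - 4.78*d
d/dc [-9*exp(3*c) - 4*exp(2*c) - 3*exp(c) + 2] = (-27*exp(2*c) - 8*exp(c) - 3)*exp(c)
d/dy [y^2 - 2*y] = 2*y - 2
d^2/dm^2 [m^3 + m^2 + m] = 6*m + 2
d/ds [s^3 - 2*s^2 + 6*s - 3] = 3*s^2 - 4*s + 6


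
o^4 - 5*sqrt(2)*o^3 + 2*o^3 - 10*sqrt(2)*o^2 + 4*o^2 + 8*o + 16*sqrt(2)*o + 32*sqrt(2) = (o + 2)*(o - 4*sqrt(2))*(o - 2*sqrt(2))*(o + sqrt(2))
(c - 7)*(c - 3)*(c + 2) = c^3 - 8*c^2 + c + 42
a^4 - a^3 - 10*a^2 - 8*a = a*(a - 4)*(a + 1)*(a + 2)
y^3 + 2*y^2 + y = y*(y + 1)^2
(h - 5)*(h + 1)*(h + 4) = h^3 - 21*h - 20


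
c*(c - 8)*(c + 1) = c^3 - 7*c^2 - 8*c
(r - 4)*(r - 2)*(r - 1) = r^3 - 7*r^2 + 14*r - 8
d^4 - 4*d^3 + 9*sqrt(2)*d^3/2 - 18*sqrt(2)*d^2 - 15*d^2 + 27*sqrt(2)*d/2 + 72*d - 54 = (d - 3)*(d - 1)*(d - 3*sqrt(2)/2)*(d + 6*sqrt(2))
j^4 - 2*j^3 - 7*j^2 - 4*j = j*(j - 4)*(-I*j - I)*(I*j + I)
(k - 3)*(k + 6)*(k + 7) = k^3 + 10*k^2 + 3*k - 126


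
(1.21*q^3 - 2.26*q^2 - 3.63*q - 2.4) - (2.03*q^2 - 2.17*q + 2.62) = 1.21*q^3 - 4.29*q^2 - 1.46*q - 5.02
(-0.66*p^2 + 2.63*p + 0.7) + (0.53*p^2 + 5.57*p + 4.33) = -0.13*p^2 + 8.2*p + 5.03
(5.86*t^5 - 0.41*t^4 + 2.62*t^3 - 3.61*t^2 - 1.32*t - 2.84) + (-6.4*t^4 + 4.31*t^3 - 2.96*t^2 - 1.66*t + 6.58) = 5.86*t^5 - 6.81*t^4 + 6.93*t^3 - 6.57*t^2 - 2.98*t + 3.74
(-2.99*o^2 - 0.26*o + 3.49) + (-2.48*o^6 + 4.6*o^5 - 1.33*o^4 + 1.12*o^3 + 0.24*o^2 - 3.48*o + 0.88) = -2.48*o^6 + 4.6*o^5 - 1.33*o^4 + 1.12*o^3 - 2.75*o^2 - 3.74*o + 4.37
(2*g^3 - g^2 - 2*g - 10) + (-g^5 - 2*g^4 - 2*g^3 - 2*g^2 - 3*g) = -g^5 - 2*g^4 - 3*g^2 - 5*g - 10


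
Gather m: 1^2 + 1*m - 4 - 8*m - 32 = -7*m - 35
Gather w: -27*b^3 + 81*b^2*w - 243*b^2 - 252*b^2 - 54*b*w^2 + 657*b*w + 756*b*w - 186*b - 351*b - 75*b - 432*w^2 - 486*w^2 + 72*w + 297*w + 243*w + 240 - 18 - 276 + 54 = -27*b^3 - 495*b^2 - 612*b + w^2*(-54*b - 918) + w*(81*b^2 + 1413*b + 612)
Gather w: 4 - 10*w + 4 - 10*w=8 - 20*w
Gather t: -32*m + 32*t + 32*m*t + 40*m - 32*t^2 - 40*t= 8*m - 32*t^2 + t*(32*m - 8)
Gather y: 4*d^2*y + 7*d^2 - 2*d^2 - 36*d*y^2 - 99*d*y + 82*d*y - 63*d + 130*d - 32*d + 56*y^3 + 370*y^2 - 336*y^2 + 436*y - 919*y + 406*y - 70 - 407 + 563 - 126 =5*d^2 + 35*d + 56*y^3 + y^2*(34 - 36*d) + y*(4*d^2 - 17*d - 77) - 40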